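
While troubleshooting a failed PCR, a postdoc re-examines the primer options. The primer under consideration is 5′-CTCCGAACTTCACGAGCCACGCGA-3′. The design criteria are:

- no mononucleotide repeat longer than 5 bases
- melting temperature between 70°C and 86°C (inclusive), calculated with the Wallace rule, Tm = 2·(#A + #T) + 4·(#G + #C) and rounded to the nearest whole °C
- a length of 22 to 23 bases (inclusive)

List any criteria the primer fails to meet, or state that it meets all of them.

Fails: length.

Base counts: A=6, T=3, G=5, C=10 (length 24).
homopolymer run: longest run = 2 ✓
Tm: Tm = 2·9 + 4·15 = 78°C ✓
length: length 24, outside 22–23 ✗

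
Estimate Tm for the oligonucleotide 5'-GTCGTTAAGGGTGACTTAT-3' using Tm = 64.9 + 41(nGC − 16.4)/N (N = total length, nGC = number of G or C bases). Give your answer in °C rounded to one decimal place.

46.8°C

Base counts: A=4, T=7, G=6, C=2; G+C = 8, N = 19.
Tm = 64.9 + 41·(8 − 16.4)/19 = 64.9 + -344.40/19 = 46.8°C.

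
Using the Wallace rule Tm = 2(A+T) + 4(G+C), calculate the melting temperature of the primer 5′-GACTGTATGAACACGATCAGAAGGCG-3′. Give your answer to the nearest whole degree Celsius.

78°C

Base counts: A=9, T=4, G=8, C=5 (length 26).
Tm = 2·(9+4) + 4·(8+5) = 2·13 + 4·13 = 26 + 52 = 78°C.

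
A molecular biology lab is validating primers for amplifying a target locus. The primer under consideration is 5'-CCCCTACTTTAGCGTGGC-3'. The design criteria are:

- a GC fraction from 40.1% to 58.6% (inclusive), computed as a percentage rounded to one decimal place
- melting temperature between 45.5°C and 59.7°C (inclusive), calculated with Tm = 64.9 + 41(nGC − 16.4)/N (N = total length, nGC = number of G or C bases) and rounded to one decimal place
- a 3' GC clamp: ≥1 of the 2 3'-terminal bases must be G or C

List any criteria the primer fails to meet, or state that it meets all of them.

Base counts: A=2, T=5, G=4, C=7 (length 18).
GC content: GC 11/18 = 61.1%, outside 40.1–58.6% ✗
Tm: Tm = 64.9 + 41·(11 − 16.4)/18 = 52.6°C ✓
GC clamp: 3' end GC has 2 G/C ✓

Fails: GC content.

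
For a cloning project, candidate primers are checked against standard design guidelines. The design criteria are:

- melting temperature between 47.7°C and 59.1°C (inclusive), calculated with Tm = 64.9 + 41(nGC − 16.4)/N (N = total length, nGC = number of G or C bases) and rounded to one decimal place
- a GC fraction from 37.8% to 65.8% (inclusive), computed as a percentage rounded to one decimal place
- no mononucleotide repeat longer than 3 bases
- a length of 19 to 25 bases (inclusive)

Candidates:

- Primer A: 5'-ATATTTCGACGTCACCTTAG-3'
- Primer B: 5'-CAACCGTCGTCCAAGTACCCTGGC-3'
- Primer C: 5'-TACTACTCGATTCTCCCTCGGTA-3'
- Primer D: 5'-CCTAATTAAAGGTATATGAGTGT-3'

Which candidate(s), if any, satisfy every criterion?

Primer A and Primer C.

Primer A (20 nt, A=5 T=7 G=3 C=5): Tm = 64.9 + 41·(8 − 16.4)/20 = 47.7°C ✓; GC 8/20 = 40.0% ✓; longest run = 3 ✓; length 20 ✓ — passes.
Primer B (24 nt, A=5 T=4 G=5 C=10): Tm = 64.9 + 41·(15 − 16.4)/24 = 62.5°C, outside 47.7–59.1°C ✗; GC 15/24 = 62.5% ✓; longest run = 3 ✓; length 24 ✓ — fails.
Primer C (23 nt, A=4 T=8 G=3 C=8): Tm = 64.9 + 41·(11 − 16.4)/23 = 55.3°C ✓; GC 11/23 = 47.8% ✓; longest run = 3 ✓; length 23 ✓ — passes.
Primer D (23 nt, A=8 T=8 G=5 C=2): Tm = 64.9 + 41·(7 − 16.4)/23 = 48.1°C ✓; GC 7/23 = 30.4%, outside 37.8–65.8% ✗; longest run = 3 ✓; length 23 ✓ — fails.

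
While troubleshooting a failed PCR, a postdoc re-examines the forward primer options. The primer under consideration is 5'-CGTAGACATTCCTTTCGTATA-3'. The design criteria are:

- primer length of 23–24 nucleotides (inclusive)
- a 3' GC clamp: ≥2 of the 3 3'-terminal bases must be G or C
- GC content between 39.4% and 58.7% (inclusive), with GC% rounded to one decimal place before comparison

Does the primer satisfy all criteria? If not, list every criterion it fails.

Fails: length, GC clamp, GC content.

Base counts: A=5, T=8, G=3, C=5 (length 21).
length: length 21, outside 23–24 ✗
GC clamp: 3' end ATA has 0 G/C, need ≥2 ✗
GC content: GC 8/21 = 38.1%, outside 39.4–58.7% ✗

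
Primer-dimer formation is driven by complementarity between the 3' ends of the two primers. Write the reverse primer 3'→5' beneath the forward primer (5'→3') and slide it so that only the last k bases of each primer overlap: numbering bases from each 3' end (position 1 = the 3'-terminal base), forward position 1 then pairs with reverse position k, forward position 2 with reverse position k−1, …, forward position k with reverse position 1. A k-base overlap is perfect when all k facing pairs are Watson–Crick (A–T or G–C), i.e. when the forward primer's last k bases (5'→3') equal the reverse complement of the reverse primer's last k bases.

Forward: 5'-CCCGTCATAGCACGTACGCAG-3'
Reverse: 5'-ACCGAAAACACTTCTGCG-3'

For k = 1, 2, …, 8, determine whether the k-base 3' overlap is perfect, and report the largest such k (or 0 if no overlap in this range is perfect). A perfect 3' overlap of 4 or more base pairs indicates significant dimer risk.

Last 8 bases (5'→3') — forward …GTACGCAG, reverse …CTTCTGCG.
Reverse complement of the reverse primer's last 8 bases: CGCAGAAG; its first k bases are the reverse complement of the reverse primer's last k bases, so a perfect k-base overlap needs the forward primer's last k bases to equal them.
Comparing (forward last k vs required): k=1: G vs C ✗; k=2: AG vs CG ✗; k=3: CAG vs CGC ✗; k=4: GCAG vs CGCA ✗; k=5: CGCAG vs CGCAG ✓; k=6: ACGCAG vs CGCAGA ✗; k=7: TACGCAG vs CGCAGAA ✗; k=8: GTACGCAG vs CGCAGAAG ✗.
Only k = 5 is perfect, so the longest perfect 3' overlap is 5.

Longest perfect overlap: 5 complementary base pairs; significant dimer risk (threshold 4).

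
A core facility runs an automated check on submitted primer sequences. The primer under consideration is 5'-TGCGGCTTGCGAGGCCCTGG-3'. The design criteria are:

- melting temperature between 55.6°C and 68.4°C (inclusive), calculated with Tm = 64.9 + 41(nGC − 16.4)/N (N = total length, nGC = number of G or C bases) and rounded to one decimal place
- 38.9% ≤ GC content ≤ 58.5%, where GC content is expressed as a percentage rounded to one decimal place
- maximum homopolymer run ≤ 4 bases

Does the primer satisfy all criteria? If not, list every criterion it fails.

Fails: GC content.

Base counts: A=1, T=4, G=9, C=6 (length 20).
Tm: Tm = 64.9 + 41·(15 − 16.4)/20 = 62.0°C ✓
GC content: GC 15/20 = 75.0%, outside 38.9–58.5% ✗
homopolymer run: longest run = 3 ✓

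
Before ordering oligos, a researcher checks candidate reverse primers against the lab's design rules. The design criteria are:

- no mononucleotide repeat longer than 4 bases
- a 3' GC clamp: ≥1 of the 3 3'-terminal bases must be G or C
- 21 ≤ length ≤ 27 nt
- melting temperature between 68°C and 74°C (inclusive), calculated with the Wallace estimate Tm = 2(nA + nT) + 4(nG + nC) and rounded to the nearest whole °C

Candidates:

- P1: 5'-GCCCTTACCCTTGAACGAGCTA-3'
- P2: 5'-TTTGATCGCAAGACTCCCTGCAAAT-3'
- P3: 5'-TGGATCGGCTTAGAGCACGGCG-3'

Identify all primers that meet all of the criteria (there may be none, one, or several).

P1 and P3.

P1 (22 nt, A=5 T=5 G=4 C=8): longest run = 3 ✓; 3' end CTA has 1 G/C ✓; length 22 ✓; Tm = 2·10 + 4·12 = 68°C ✓ — passes.
P2 (25 nt, A=7 T=7 G=4 C=7): longest run = 3 ✓; 3' end AAT has 0 G/C, need ≥1 ✗; length 25 ✓; Tm = 2·14 + 4·11 = 72°C ✓ — fails.
P3 (22 nt, A=4 T=4 G=9 C=5): longest run = 2 ✓; 3' end GCG has 3 G/C ✓; length 22 ✓; Tm = 2·8 + 4·14 = 72°C ✓ — passes.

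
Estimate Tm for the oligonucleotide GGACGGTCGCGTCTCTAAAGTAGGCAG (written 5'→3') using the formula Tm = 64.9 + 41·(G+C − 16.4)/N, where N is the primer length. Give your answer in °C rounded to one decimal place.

Base counts: A=6, T=5, G=10, C=6; G+C = 16, N = 27.
Tm = 64.9 + 41·(16 − 16.4)/27 = 64.9 + -16.40/27 = 64.3°C.

64.3°C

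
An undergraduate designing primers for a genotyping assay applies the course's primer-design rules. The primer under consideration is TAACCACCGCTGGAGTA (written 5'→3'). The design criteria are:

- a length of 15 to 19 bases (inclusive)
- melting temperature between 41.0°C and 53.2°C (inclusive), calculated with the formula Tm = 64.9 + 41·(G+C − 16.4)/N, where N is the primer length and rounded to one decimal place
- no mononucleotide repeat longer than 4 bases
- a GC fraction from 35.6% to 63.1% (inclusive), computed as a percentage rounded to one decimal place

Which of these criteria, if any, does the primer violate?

Meets all criteria.

Base counts: A=5, T=3, G=4, C=5 (length 17).
length: length 17 ✓
Tm: Tm = 64.9 + 41·(9 − 16.4)/17 = 47.1°C ✓
homopolymer run: longest run = 2 ✓
GC content: GC 9/17 = 52.9% ✓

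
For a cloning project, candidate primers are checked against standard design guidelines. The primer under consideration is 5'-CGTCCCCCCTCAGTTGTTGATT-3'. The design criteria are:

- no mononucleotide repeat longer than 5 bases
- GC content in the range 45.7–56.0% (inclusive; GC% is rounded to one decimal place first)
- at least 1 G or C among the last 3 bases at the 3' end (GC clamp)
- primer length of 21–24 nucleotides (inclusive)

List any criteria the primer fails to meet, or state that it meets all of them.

Base counts: A=2, T=8, G=4, C=8 (length 22).
homopolymer run: longest run = 6, exceeds 5 ✗
GC content: GC 12/22 = 54.5% ✓
GC clamp: 3' end ATT has 0 G/C, need ≥1 ✗
length: length 22 ✓

Fails: homopolymer run, GC clamp.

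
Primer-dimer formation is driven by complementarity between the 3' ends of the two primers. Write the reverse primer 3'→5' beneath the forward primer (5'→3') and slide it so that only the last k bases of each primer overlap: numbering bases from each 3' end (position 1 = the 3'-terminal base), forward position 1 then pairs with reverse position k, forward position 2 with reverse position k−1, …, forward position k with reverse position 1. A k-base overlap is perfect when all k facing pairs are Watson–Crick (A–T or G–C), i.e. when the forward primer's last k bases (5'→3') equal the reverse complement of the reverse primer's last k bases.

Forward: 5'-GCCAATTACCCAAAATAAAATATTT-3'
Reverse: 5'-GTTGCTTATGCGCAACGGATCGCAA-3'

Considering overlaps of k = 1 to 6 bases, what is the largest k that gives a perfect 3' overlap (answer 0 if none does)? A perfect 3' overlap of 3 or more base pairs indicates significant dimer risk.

Longest perfect overlap: 2 complementary base pairs; below the dimer-risk threshold (threshold 3).

Last 6 bases (5'→3') — forward …ATATTT, reverse …TCGCAA.
Reverse complement of the reverse primer's last 6 bases: TTGCGA; its first k bases are the reverse complement of the reverse primer's last k bases, so a perfect k-base overlap needs the forward primer's last k bases to equal them.
Comparing (forward last k vs required): k=1: T vs T ✓; k=2: TT vs TT ✓; k=3: TTT vs TTG ✗; k=4: ATTT vs TTGC ✗; k=5: TATTT vs TTGCG ✗; k=6: ATATTT vs TTGCGA ✗.
Perfect overlaps at k = 1, 2; the largest is 2.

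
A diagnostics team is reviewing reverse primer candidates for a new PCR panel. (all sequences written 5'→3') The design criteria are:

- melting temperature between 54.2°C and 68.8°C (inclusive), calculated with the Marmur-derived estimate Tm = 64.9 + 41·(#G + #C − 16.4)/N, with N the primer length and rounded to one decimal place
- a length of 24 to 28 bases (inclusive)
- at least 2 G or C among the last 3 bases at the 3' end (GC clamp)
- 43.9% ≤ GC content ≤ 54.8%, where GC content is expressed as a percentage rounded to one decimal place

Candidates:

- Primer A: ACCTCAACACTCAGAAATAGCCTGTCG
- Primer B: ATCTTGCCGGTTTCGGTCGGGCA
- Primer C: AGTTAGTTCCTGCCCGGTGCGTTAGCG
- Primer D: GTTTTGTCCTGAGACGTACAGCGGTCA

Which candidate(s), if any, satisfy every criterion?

Primer A (27 nt, A=9 T=5 G=4 C=9): Tm = 64.9 + 41·(13 − 16.4)/27 = 59.7°C ✓; length 27 ✓; 3' end TCG has 2 G/C ✓; GC 13/27 = 48.1% ✓ — passes.
Primer B (23 nt, A=2 T=7 G=8 C=6): Tm = 64.9 + 41·(14 − 16.4)/23 = 60.6°C ✓; length 23, outside 24–28 ✗; 3' end GCA has 2 G/C ✓; GC 14/23 = 60.9%, outside 43.9–54.8% ✗ — fails.
Primer C (27 nt, A=3 T=8 G=9 C=7): Tm = 64.9 + 41·(16 − 16.4)/27 = 64.3°C ✓; length 27 ✓; 3' end GCG has 3 G/C ✓; GC 16/27 = 59.3%, outside 43.9–54.8% ✗ — fails.
Primer D (27 nt, A=5 T=8 G=8 C=6): Tm = 64.9 + 41·(14 − 16.4)/27 = 61.3°C ✓; length 27 ✓; 3' end TCA has 1 G/C, need ≥2 ✗; GC 14/27 = 51.9% ✓ — fails.

Primer A only.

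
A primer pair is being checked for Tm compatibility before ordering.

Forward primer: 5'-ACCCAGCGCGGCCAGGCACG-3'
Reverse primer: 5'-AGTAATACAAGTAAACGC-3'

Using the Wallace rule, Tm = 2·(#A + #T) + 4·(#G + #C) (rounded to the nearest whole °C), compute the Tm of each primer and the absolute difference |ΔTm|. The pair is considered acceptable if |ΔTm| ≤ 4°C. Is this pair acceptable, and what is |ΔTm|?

Forward: A=4 T=0 G=7 C=9 → Tm = 2·4 + 4·16 = 72°C.
Reverse: A=9 T=3 G=3 C=3 → Tm = 2·12 + 4·6 = 48°C.
|ΔTm| = |72 − 48| = 24°C, > 4°C.

|ΔTm| = 24°C; the pair is not acceptable.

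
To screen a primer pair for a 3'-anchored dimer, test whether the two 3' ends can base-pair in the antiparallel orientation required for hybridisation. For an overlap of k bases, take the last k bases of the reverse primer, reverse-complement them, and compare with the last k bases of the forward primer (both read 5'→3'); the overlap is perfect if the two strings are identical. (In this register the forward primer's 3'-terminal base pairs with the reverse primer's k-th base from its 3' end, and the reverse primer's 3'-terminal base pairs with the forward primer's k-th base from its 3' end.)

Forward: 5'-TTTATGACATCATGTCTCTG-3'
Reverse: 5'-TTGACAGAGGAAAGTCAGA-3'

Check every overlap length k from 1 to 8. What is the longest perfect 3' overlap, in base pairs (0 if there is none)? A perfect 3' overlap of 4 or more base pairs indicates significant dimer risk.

Last 8 bases (5'→3') — forward …TGTCTCTG, reverse …AAGTCAGA.
Reverse complement of the reverse primer's last 8 bases: TCTGACTT; its first k bases are the reverse complement of the reverse primer's last k bases, so a perfect k-base overlap needs the forward primer's last k bases to equal them.
Comparing (forward last k vs required): k=1: G vs T ✗; k=2: TG vs TC ✗; k=3: CTG vs TCT ✗; k=4: TCTG vs TCTG ✓; k=5: CTCTG vs TCTGA ✗; k=6: TCTCTG vs TCTGAC ✗; k=7: GTCTCTG vs TCTGACT ✗; k=8: TGTCTCTG vs TCTGACTT ✗.
Only k = 4 is perfect, so the longest perfect 3' overlap is 4.

Longest perfect overlap: 4 complementary base pairs; significant dimer risk (threshold 4).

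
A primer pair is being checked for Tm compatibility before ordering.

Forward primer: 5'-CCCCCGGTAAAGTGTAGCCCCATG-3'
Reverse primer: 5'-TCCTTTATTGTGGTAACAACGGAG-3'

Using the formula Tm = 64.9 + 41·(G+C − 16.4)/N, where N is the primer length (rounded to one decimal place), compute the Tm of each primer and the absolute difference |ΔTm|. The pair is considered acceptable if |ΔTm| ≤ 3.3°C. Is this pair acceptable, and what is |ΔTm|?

|ΔTm| = 8.5°C; the pair is not acceptable.

Forward: G+C = 15, N = 24 → Tm = 64.9 + 41·(15 − 16.4)/24 = 62.5°C.
Reverse: G+C = 10, N = 24 → Tm = 64.9 + 41·(10 − 16.4)/24 = 54.0°C.
|ΔTm| = |62.5 − 54.0| = 8.5°C, > 3.3°C.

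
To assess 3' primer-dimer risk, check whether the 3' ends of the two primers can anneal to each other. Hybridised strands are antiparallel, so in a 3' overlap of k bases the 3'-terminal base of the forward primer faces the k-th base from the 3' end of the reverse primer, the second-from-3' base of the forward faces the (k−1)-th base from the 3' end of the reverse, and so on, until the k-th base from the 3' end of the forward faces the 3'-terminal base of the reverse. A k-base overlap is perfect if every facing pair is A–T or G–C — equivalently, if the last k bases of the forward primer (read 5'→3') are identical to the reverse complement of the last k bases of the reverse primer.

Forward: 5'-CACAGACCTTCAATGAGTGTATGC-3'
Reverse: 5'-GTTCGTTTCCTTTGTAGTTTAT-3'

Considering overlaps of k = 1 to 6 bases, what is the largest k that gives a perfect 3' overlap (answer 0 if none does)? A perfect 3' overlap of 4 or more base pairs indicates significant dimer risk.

Longest perfect overlap: 0 complementary base pairs; below the dimer-risk threshold (threshold 4).

Last 6 bases (5'→3') — forward …GTATGC, reverse …GTTTAT.
Reverse complement of the reverse primer's last 6 bases: ATAAAC; its first k bases are the reverse complement of the reverse primer's last k bases, so a perfect k-base overlap needs the forward primer's last k bases to equal them.
Comparing (forward last k vs required): k=1: C vs A ✗; k=2: GC vs AT ✗; k=3: TGC vs ATA ✗; k=4: ATGC vs ATAA ✗; k=5: TATGC vs ATAAA ✗; k=6: GTATGC vs ATAAAC ✗.
No overlap length from 1 to 6 is perfect, so the longest perfect 3' overlap is 0.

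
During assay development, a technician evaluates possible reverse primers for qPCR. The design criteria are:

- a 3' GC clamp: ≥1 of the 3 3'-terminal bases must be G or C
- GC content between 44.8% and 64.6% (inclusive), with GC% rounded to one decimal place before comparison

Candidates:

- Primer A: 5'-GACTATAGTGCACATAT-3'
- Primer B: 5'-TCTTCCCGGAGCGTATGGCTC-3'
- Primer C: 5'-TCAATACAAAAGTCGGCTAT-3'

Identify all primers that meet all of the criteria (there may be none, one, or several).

Primer A (17 nt, A=6 T=5 G=3 C=3): 3' end TAT has 0 G/C, need ≥1 ✗; GC 6/17 = 35.3%, outside 44.8–64.6% ✗ — fails.
Primer B (21 nt, A=2 T=6 G=6 C=7): 3' end CTC has 2 G/C ✓; GC 13/21 = 61.9% ✓ — passes.
Primer C (20 nt, A=8 T=5 G=3 C=4): 3' end TAT has 0 G/C, need ≥1 ✗; GC 7/20 = 35.0%, outside 44.8–64.6% ✗ — fails.

Primer B only.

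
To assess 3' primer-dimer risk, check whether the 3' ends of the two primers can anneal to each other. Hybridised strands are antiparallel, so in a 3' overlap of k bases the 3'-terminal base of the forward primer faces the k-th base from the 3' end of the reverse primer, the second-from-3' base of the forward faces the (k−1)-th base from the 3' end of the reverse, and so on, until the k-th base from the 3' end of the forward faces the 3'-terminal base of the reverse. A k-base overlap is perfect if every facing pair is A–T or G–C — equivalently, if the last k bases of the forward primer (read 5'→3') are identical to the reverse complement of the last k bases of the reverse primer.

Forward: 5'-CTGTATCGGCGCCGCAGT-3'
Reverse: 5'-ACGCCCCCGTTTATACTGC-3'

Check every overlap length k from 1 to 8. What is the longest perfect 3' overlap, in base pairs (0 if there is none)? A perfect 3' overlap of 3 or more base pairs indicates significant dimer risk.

Longest perfect overlap: 5 complementary base pairs; significant dimer risk (threshold 3).

Last 8 bases (5'→3') — forward …GCCGCAGT, reverse …TATACTGC.
Reverse complement of the reverse primer's last 8 bases: GCAGTATA; its first k bases are the reverse complement of the reverse primer's last k bases, so a perfect k-base overlap needs the forward primer's last k bases to equal them.
Comparing (forward last k vs required): k=1: T vs G ✗; k=2: GT vs GC ✗; k=3: AGT vs GCA ✗; k=4: CAGT vs GCAG ✗; k=5: GCAGT vs GCAGT ✓; k=6: CGCAGT vs GCAGTA ✗; k=7: CCGCAGT vs GCAGTAT ✗; k=8: GCCGCAGT vs GCAGTATA ✗.
Only k = 5 is perfect, so the longest perfect 3' overlap is 5.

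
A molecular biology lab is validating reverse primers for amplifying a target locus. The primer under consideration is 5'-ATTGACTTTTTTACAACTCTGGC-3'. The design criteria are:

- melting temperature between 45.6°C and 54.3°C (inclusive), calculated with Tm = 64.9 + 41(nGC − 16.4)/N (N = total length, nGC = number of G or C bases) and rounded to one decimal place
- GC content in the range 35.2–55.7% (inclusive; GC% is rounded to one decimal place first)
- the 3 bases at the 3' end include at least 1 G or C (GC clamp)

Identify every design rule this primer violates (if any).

Fails: GC content.

Base counts: A=5, T=10, G=3, C=5 (length 23).
Tm: Tm = 64.9 + 41·(8 − 16.4)/23 = 49.9°C ✓
GC content: GC 8/23 = 34.8%, outside 35.2–55.7% ✗
GC clamp: 3' end GGC has 3 G/C ✓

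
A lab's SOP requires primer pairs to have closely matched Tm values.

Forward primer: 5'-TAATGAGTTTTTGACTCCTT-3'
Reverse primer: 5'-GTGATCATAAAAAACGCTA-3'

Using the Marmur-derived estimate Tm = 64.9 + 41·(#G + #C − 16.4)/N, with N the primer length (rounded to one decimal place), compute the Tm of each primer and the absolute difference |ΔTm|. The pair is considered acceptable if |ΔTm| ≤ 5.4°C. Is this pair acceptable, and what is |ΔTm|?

|ΔTm| = 1.1°C; the pair is acceptable.

Forward: G+C = 6, N = 20 → Tm = 64.9 + 41·(6 − 16.4)/20 = 43.6°C.
Reverse: G+C = 6, N = 19 → Tm = 64.9 + 41·(6 − 16.4)/19 = 42.5°C.
|ΔTm| = |43.6 − 42.5| = 1.1°C, ≤ 5.4°C.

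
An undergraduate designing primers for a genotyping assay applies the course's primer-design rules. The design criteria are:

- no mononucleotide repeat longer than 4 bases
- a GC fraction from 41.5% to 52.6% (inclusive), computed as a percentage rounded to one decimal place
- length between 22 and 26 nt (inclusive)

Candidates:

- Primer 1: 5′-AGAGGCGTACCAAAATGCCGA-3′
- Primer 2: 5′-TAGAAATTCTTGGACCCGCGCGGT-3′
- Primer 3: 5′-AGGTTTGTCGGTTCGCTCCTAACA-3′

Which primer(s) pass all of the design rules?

Primer 1 (21 nt, A=8 T=2 G=6 C=5): longest run = 4 ✓; GC 11/21 = 52.4% ✓; length 21, outside 22–26 ✗ — fails.
Primer 2 (24 nt, A=5 T=6 G=7 C=6): longest run = 3 ✓; GC 13/24 = 54.2%, outside 41.5–52.6% ✗; length 24 ✓ — fails.
Primer 3 (24 nt, A=4 T=8 G=6 C=6): longest run = 3 ✓; GC 12/24 = 50.0% ✓; length 24 ✓ — passes.

Primer 3 only.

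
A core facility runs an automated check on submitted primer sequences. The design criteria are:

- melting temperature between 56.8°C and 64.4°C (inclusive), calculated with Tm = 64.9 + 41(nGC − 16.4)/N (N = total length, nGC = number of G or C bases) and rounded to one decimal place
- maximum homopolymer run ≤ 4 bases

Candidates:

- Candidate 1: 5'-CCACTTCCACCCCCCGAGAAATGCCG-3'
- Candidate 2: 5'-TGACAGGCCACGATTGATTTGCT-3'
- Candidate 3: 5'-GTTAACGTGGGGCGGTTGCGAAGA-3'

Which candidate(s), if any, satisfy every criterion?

Candidate 3 only.

Candidate 1 (26 nt, A=6 T=3 G=4 C=13): Tm = 64.9 + 41·(17 − 16.4)/26 = 65.8°C, outside 56.8–64.4°C ✗; longest run = 6, exceeds 4 ✗ — fails.
Candidate 2 (23 nt, A=5 T=7 G=6 C=5): Tm = 64.9 + 41·(11 − 16.4)/23 = 55.3°C, outside 56.8–64.4°C ✗; longest run = 3 ✓ — fails.
Candidate 3 (24 nt, A=5 T=5 G=11 C=3): Tm = 64.9 + 41·(14 − 16.4)/24 = 60.8°C ✓; longest run = 4 ✓ — passes.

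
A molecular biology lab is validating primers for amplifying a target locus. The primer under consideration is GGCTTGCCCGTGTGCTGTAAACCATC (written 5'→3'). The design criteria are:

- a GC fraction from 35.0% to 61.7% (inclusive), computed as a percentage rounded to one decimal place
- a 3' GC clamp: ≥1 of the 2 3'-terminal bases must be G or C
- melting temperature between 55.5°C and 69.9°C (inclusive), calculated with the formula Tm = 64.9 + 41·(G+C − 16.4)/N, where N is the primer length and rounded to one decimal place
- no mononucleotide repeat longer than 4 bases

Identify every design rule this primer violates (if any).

Meets all criteria.

Base counts: A=4, T=7, G=7, C=8 (length 26).
GC content: GC 15/26 = 57.7% ✓
GC clamp: 3' end TC has 1 G/C ✓
Tm: Tm = 64.9 + 41·(15 − 16.4)/26 = 62.7°C ✓
homopolymer run: longest run = 3 ✓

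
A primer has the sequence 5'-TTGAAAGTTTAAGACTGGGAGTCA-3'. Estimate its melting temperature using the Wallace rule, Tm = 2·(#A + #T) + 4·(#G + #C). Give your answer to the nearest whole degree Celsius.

66°C

Base counts: A=8, T=7, G=7, C=2 (length 24).
Tm = 2·(8+7) + 4·(7+2) = 2·15 + 4·9 = 30 + 36 = 66°C.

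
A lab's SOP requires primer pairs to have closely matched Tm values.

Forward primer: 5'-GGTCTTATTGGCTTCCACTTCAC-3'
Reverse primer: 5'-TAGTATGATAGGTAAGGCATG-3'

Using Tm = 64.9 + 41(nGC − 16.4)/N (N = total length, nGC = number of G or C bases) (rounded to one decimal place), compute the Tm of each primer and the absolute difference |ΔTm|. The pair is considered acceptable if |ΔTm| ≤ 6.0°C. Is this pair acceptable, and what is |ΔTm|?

|ΔTm| = 6.8°C; the pair is not acceptable.

Forward: G+C = 11, N = 23 → Tm = 64.9 + 41·(11 − 16.4)/23 = 55.3°C.
Reverse: G+C = 8, N = 21 → Tm = 64.9 + 41·(8 − 16.4)/21 = 48.5°C.
|ΔTm| = |55.3 − 48.5| = 6.8°C, > 6.0°C.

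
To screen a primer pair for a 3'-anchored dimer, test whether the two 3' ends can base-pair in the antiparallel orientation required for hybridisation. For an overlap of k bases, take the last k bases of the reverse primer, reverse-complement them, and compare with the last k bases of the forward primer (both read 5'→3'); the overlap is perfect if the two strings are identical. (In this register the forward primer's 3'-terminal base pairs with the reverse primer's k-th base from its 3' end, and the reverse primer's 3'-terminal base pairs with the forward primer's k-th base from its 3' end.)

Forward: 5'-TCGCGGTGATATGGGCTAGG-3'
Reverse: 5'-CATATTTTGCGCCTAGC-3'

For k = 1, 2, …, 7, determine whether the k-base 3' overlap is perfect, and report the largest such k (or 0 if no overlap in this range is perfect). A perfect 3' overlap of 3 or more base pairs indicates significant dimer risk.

Last 7 bases (5'→3') — forward …GGCTAGG, reverse …GCCTAGC.
Reverse complement of the reverse primer's last 7 bases: GCTAGGC; its first k bases are the reverse complement of the reverse primer's last k bases, so a perfect k-base overlap needs the forward primer's last k bases to equal them.
Comparing (forward last k vs required): k=1: G vs G ✓; k=2: GG vs GC ✗; k=3: AGG vs GCT ✗; k=4: TAGG vs GCTA ✗; k=5: CTAGG vs GCTAG ✗; k=6: GCTAGG vs GCTAGG ✓; k=7: GGCTAGG vs GCTAGGC ✗.
Perfect overlaps at k = 1, 6; the largest is 6.

Longest perfect overlap: 6 complementary base pairs; significant dimer risk (threshold 3).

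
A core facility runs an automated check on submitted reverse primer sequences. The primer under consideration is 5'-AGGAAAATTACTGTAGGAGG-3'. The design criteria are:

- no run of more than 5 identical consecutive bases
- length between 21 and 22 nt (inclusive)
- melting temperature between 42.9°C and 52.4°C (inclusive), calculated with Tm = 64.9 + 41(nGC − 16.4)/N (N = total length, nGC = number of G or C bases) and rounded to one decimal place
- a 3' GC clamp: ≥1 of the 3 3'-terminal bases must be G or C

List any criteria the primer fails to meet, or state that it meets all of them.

Base counts: A=8, T=4, G=7, C=1 (length 20).
homopolymer run: longest run = 4 ✓
length: length 20, outside 21–22 ✗
Tm: Tm = 64.9 + 41·(8 − 16.4)/20 = 47.7°C ✓
GC clamp: 3' end AGG has 2 G/C ✓

Fails: length.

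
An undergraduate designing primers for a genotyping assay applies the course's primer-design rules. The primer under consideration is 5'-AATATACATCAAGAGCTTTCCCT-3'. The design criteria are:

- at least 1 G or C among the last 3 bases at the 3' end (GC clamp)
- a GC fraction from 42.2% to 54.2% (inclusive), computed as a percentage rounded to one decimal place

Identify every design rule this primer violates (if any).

Base counts: A=8, T=7, G=2, C=6 (length 23).
GC clamp: 3' end CCT has 2 G/C ✓
GC content: GC 8/23 = 34.8%, outside 42.2–54.2% ✗

Fails: GC content.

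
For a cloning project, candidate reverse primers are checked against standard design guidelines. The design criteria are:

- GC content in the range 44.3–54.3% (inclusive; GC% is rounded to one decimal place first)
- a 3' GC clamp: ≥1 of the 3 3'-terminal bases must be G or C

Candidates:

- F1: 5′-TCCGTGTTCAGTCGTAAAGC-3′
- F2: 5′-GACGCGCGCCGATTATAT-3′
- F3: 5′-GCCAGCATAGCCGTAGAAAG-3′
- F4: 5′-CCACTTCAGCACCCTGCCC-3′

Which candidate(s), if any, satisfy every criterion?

F1 only.

F1 (20 nt, A=4 T=6 G=5 C=5): GC 10/20 = 50.0% ✓; 3' end AGC has 2 G/C ✓ — passes.
F2 (18 nt, A=4 T=4 G=5 C=5): GC 10/18 = 55.6%, outside 44.3–54.3% ✗; 3' end TAT has 0 G/C, need ≥1 ✗ — fails.
F3 (20 nt, A=7 T=2 G=6 C=5): GC 11/20 = 55.0%, outside 44.3–54.3% ✗; 3' end AAG has 1 G/C ✓ — fails.
F4 (19 nt, A=3 T=3 G=2 C=11): GC 13/19 = 68.4%, outside 44.3–54.3% ✗; 3' end CCC has 3 G/C ✓ — fails.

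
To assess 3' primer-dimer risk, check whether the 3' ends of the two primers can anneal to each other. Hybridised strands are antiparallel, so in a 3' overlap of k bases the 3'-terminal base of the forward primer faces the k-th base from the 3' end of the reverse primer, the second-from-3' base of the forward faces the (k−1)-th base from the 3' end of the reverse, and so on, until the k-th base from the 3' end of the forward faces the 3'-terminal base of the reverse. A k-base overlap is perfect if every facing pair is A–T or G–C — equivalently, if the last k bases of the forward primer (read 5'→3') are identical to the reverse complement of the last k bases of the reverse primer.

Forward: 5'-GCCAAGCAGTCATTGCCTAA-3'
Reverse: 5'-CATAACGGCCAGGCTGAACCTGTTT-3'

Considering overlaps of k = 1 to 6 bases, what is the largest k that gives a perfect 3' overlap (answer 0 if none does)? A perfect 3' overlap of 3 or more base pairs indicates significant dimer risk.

Longest perfect overlap: 2 complementary base pairs; below the dimer-risk threshold (threshold 3).

Last 6 bases (5'→3') — forward …GCCTAA, reverse …CTGTTT.
Reverse complement of the reverse primer's last 6 bases: AAACAG; its first k bases are the reverse complement of the reverse primer's last k bases, so a perfect k-base overlap needs the forward primer's last k bases to equal them.
Comparing (forward last k vs required): k=1: A vs A ✓; k=2: AA vs AA ✓; k=3: TAA vs AAA ✗; k=4: CTAA vs AAAC ✗; k=5: CCTAA vs AAACA ✗; k=6: GCCTAA vs AAACAG ✗.
Perfect overlaps at k = 1, 2; the largest is 2.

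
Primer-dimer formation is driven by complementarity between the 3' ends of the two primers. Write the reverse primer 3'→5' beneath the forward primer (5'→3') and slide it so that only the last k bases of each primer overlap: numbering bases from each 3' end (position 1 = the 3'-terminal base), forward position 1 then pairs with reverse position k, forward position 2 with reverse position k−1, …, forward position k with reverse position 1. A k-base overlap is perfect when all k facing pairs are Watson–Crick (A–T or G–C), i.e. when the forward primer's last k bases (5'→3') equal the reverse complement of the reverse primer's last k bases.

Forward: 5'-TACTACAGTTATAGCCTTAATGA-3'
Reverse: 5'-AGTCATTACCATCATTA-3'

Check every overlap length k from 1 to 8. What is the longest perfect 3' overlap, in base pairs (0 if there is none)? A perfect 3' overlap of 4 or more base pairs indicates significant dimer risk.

Last 8 bases (5'→3') — forward …CTTAATGA, reverse …CATCATTA.
Reverse complement of the reverse primer's last 8 bases: TAATGATG; its first k bases are the reverse complement of the reverse primer's last k bases, so a perfect k-base overlap needs the forward primer's last k bases to equal them.
Comparing (forward last k vs required): k=1: A vs T ✗; k=2: GA vs TA ✗; k=3: TGA vs TAA ✗; k=4: ATGA vs TAAT ✗; k=5: AATGA vs TAATG ✗; k=6: TAATGA vs TAATGA ✓; k=7: TTAATGA vs TAATGAT ✗; k=8: CTTAATGA vs TAATGATG ✗.
Only k = 6 is perfect, so the longest perfect 3' overlap is 6.

Longest perfect overlap: 6 complementary base pairs; significant dimer risk (threshold 4).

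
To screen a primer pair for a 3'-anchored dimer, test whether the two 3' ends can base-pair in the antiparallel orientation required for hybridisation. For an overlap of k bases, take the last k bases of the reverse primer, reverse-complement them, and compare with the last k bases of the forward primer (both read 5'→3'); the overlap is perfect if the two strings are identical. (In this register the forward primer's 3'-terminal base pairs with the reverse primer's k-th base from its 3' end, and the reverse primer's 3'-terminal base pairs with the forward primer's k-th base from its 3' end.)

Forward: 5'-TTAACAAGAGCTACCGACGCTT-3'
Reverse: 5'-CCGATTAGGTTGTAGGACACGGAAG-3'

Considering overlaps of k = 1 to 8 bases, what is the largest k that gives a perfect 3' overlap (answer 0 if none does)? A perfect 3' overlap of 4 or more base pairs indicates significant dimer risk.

Longest perfect overlap: 3 complementary base pairs; below the dimer-risk threshold (threshold 4).

Last 8 bases (5'→3') — forward …CGACGCTT, reverse …CACGGAAG.
Reverse complement of the reverse primer's last 8 bases: CTTCCGTG; its first k bases are the reverse complement of the reverse primer's last k bases, so a perfect k-base overlap needs the forward primer's last k bases to equal them.
Comparing (forward last k vs required): k=1: T vs C ✗; k=2: TT vs CT ✗; k=3: CTT vs CTT ✓; k=4: GCTT vs CTTC ✗; k=5: CGCTT vs CTTCC ✗; k=6: ACGCTT vs CTTCCG ✗; k=7: GACGCTT vs CTTCCGT ✗; k=8: CGACGCTT vs CTTCCGTG ✗.
Only k = 3 is perfect, so the longest perfect 3' overlap is 3.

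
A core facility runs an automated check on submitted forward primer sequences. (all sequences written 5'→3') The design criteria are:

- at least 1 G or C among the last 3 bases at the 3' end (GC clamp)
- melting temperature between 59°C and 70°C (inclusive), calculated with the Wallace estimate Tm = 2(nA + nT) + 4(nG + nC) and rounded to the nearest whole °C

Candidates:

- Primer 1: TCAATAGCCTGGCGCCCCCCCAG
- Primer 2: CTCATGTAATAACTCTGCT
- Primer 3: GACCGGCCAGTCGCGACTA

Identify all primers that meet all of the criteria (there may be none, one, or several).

Primer 3 only.

Primer 1 (23 nt, A=4 T=3 G=5 C=11): 3' end CAG has 2 G/C ✓; Tm = 2·7 + 4·16 = 78°C, outside 59–70°C ✗ — fails.
Primer 2 (19 nt, A=5 T=7 G=2 C=5): 3' end GCT has 2 G/C ✓; Tm = 2·12 + 4·7 = 52°C, outside 59–70°C ✗ — fails.
Primer 3 (19 nt, A=4 T=2 G=6 C=7): 3' end CTA has 1 G/C ✓; Tm = 2·6 + 4·13 = 64°C ✓ — passes.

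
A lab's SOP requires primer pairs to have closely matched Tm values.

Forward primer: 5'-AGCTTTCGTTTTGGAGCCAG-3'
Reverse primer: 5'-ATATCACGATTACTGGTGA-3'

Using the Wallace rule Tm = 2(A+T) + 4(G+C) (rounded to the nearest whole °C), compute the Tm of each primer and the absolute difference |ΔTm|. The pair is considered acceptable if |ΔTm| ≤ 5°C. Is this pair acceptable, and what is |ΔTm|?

Forward: A=3 T=7 G=6 C=4 → Tm = 2·10 + 4·10 = 60°C.
Reverse: A=6 T=6 G=4 C=3 → Tm = 2·12 + 4·7 = 52°C.
|ΔTm| = |60 − 52| = 8°C, > 5°C.

|ΔTm| = 8°C; the pair is not acceptable.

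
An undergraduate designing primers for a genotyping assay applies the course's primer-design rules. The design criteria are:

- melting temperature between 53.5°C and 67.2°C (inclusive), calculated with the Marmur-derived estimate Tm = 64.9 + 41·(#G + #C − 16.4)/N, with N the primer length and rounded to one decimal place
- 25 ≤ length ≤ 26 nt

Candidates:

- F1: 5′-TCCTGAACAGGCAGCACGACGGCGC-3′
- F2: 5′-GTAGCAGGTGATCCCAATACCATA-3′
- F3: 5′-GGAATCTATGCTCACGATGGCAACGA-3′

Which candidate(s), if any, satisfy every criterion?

F1 (25 nt, A=6 T=2 G=8 C=9): Tm = 64.9 + 41·(17 − 16.4)/25 = 65.9°C ✓; length 25 ✓ — passes.
F2 (24 nt, A=8 T=5 G=5 C=6): Tm = 64.9 + 41·(11 − 16.4)/24 = 55.7°C ✓; length 24, outside 25–26 ✗ — fails.
F3 (26 nt, A=8 T=5 G=7 C=6): Tm = 64.9 + 41·(13 − 16.4)/26 = 59.5°C ✓; length 26 ✓ — passes.

F1 and F3.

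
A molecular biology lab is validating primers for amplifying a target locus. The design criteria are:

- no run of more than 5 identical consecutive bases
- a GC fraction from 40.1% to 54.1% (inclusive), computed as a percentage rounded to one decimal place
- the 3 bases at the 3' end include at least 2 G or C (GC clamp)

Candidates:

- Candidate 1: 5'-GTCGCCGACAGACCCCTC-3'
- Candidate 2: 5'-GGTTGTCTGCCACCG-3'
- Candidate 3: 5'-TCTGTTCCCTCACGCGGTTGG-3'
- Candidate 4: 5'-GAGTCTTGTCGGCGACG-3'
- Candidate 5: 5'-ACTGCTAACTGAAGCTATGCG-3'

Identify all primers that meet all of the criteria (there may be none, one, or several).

Candidate 1 (18 nt, A=3 T=2 G=4 C=9): longest run = 4 ✓; GC 13/18 = 72.2%, outside 40.1–54.1% ✗; 3' end CTC has 2 G/C ✓ — fails.
Candidate 2 (15 nt, A=1 T=4 G=5 C=5): longest run = 2 ✓; GC 10/15 = 66.7%, outside 40.1–54.1% ✗; 3' end CCG has 3 G/C ✓ — fails.
Candidate 3 (21 nt, A=1 T=7 G=6 C=7): longest run = 3 ✓; GC 13/21 = 61.9%, outside 40.1–54.1% ✗; 3' end TGG has 2 G/C ✓ — fails.
Candidate 4 (17 nt, A=2 T=4 G=7 C=4): longest run = 2 ✓; GC 11/17 = 64.7%, outside 40.1–54.1% ✗; 3' end ACG has 2 G/C ✓ — fails.
Candidate 5 (21 nt, A=6 T=5 G=5 C=5): longest run = 2 ✓; GC 10/21 = 47.6% ✓; 3' end GCG has 3 G/C ✓ — passes.

Candidate 5 only.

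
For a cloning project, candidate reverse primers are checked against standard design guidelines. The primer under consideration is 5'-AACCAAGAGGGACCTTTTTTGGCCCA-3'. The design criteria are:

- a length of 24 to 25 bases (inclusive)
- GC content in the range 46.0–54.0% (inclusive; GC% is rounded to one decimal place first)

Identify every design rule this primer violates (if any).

Base counts: A=7, T=6, G=6, C=7 (length 26).
length: length 26, outside 24–25 ✗
GC content: GC 13/26 = 50.0% ✓

Fails: length.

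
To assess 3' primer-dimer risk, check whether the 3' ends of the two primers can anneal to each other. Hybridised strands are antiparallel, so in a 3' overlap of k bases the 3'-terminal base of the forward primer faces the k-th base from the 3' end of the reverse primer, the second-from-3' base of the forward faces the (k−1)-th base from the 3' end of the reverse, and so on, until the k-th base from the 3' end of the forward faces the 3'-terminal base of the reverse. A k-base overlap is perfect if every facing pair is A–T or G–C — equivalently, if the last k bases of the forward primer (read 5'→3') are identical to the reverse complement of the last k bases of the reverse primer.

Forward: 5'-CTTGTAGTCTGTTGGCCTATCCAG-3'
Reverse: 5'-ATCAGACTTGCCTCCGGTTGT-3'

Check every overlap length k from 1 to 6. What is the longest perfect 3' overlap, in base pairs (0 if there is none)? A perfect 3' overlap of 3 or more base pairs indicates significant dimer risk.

Longest perfect overlap: 0 complementary base pairs; below the dimer-risk threshold (threshold 3).

Last 6 bases (5'→3') — forward …ATCCAG, reverse …GGTTGT.
Reverse complement of the reverse primer's last 6 bases: ACAACC; its first k bases are the reverse complement of the reverse primer's last k bases, so a perfect k-base overlap needs the forward primer's last k bases to equal them.
Comparing (forward last k vs required): k=1: G vs A ✗; k=2: AG vs AC ✗; k=3: CAG vs ACA ✗; k=4: CCAG vs ACAA ✗; k=5: TCCAG vs ACAAC ✗; k=6: ATCCAG vs ACAACC ✗.
No overlap length from 1 to 6 is perfect, so the longest perfect 3' overlap is 0.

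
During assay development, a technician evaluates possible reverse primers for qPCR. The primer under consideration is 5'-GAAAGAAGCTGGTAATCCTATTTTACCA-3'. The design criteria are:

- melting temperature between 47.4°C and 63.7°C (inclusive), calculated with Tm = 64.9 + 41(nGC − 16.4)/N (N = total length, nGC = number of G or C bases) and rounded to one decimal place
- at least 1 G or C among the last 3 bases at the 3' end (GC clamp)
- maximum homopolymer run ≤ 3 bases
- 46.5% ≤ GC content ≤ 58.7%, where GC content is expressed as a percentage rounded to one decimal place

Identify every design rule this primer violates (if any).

Base counts: A=10, T=8, G=5, C=5 (length 28).
Tm: Tm = 64.9 + 41·(10 − 16.4)/28 = 55.5°C ✓
GC clamp: 3' end CCA has 2 G/C ✓
homopolymer run: longest run = 4, exceeds 3 ✗
GC content: GC 10/28 = 35.7%, outside 46.5–58.7% ✗

Fails: homopolymer run, GC content.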